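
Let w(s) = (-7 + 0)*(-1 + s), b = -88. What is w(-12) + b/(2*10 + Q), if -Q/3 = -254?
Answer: 35537/391 ≈ 90.887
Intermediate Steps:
w(s) = 7 - 7*s (w(s) = -7*(-1 + s) = 7 - 7*s)
Q = 762 (Q = -3*(-254) = 762)
w(-12) + b/(2*10 + Q) = (7 - 7*(-12)) - 88/(2*10 + 762) = (7 + 84) - 88/(20 + 762) = 91 - 88/782 = 91 + (1/782)*(-88) = 91 - 44/391 = 35537/391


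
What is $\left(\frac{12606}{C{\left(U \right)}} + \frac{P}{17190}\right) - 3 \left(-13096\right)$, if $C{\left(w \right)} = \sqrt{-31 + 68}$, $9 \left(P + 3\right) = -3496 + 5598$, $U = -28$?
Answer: $\frac{1215649711}{30942} + \frac{12606 \sqrt{37}}{37} \approx 41360.0$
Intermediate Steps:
$P = \frac{2075}{9}$ ($P = -3 + \frac{-3496 + 5598}{9} = -3 + \frac{1}{9} \cdot 2102 = -3 + \frac{2102}{9} = \frac{2075}{9} \approx 230.56$)
$C{\left(w \right)} = \sqrt{37}$
$\left(\frac{12606}{C{\left(U \right)}} + \frac{P}{17190}\right) - 3 \left(-13096\right) = \left(\frac{12606}{\sqrt{37}} + \frac{2075}{9 \cdot 17190}\right) - 3 \left(-13096\right) = \left(12606 \frac{\sqrt{37}}{37} + \frac{2075}{9} \cdot \frac{1}{17190}\right) - -39288 = \left(\frac{12606 \sqrt{37}}{37} + \frac{415}{30942}\right) + 39288 = \left(\frac{415}{30942} + \frac{12606 \sqrt{37}}{37}\right) + 39288 = \frac{1215649711}{30942} + \frac{12606 \sqrt{37}}{37}$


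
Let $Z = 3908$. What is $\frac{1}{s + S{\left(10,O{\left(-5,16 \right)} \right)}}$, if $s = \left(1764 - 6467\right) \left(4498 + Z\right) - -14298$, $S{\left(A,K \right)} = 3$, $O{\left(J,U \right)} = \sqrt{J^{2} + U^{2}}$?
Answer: $- \frac{1}{39519117} \approx -2.5304 \cdot 10^{-8}$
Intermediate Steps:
$s = -39519120$ ($s = \left(1764 - 6467\right) \left(4498 + 3908\right) - -14298 = \left(-4703\right) 8406 + 14298 = -39533418 + 14298 = -39519120$)
$\frac{1}{s + S{\left(10,O{\left(-5,16 \right)} \right)}} = \frac{1}{-39519120 + 3} = \frac{1}{-39519117} = - \frac{1}{39519117}$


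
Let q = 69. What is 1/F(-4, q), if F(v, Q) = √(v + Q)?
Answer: √65/65 ≈ 0.12403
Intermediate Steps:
F(v, Q) = √(Q + v)
1/F(-4, q) = 1/(√(69 - 4)) = 1/(√65) = √65/65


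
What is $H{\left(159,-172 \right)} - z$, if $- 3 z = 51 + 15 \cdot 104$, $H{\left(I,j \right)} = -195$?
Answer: $342$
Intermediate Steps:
$z = -537$ ($z = - \frac{51 + 15 \cdot 104}{3} = - \frac{51 + 1560}{3} = \left(- \frac{1}{3}\right) 1611 = -537$)
$H{\left(159,-172 \right)} - z = -195 - -537 = -195 + 537 = 342$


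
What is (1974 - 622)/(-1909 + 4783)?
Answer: 676/1437 ≈ 0.47042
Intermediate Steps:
(1974 - 622)/(-1909 + 4783) = 1352/2874 = 1352*(1/2874) = 676/1437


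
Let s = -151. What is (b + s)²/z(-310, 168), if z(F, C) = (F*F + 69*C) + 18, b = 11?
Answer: 1960/10771 ≈ 0.18197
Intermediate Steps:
z(F, C) = 18 + F² + 69*C (z(F, C) = (F² + 69*C) + 18 = 18 + F² + 69*C)
(b + s)²/z(-310, 168) = (11 - 151)²/(18 + (-310)² + 69*168) = (-140)²/(18 + 96100 + 11592) = 19600/107710 = 19600*(1/107710) = 1960/10771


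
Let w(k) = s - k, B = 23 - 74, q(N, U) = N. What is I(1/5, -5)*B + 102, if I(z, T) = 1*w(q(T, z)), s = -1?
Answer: -102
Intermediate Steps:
B = -51
w(k) = -1 - k
I(z, T) = -1 - T (I(z, T) = 1*(-1 - T) = -1 - T)
I(1/5, -5)*B + 102 = (-1 - 1*(-5))*(-51) + 102 = (-1 + 5)*(-51) + 102 = 4*(-51) + 102 = -204 + 102 = -102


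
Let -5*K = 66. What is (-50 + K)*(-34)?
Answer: 10744/5 ≈ 2148.8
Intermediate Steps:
K = -66/5 (K = -⅕*66 = -66/5 ≈ -13.200)
(-50 + K)*(-34) = (-50 - 66/5)*(-34) = -316/5*(-34) = 10744/5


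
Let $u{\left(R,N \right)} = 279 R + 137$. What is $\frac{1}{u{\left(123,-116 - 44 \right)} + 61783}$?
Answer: $\frac{1}{96237} \approx 1.0391 \cdot 10^{-5}$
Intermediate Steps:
$u{\left(R,N \right)} = 137 + 279 R$
$\frac{1}{u{\left(123,-116 - 44 \right)} + 61783} = \frac{1}{\left(137 + 279 \cdot 123\right) + 61783} = \frac{1}{\left(137 + 34317\right) + 61783} = \frac{1}{34454 + 61783} = \frac{1}{96237}$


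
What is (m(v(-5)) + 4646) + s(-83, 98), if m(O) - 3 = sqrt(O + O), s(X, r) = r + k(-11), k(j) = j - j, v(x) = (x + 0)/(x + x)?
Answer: 4748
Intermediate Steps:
v(x) = 1/2 (v(x) = x/((2*x)) = x*(1/(2*x)) = 1/2)
k(j) = 0
s(X, r) = r (s(X, r) = r + 0 = r)
m(O) = 3 + sqrt(2)*sqrt(O) (m(O) = 3 + sqrt(O + O) = 3 + sqrt(2*O) = 3 + sqrt(2)*sqrt(O))
(m(v(-5)) + 4646) + s(-83, 98) = ((3 + sqrt(2)*sqrt(1/2)) + 4646) + 98 = ((3 + sqrt(2)*(sqrt(2)/2)) + 4646) + 98 = ((3 + 1) + 4646) + 98 = (4 + 4646) + 98 = 4650 + 98 = 4748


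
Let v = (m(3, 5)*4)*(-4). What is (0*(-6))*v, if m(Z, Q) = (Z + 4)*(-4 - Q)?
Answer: 0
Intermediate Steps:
m(Z, Q) = (-4 - Q)*(4 + Z) (m(Z, Q) = (4 + Z)*(-4 - Q) = (-4 - Q)*(4 + Z))
v = 1008 (v = ((-16 - 4*5 - 4*3 - 1*5*3)*4)*(-4) = ((-16 - 20 - 12 - 15)*4)*(-4) = -63*4*(-4) = -252*(-4) = 1008)
(0*(-6))*v = (0*(-6))*1008 = 0*1008 = 0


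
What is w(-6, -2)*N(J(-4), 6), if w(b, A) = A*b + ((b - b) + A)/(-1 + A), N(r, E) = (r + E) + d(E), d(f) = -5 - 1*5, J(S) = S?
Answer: -304/3 ≈ -101.33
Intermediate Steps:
d(f) = -10 (d(f) = -5 - 5 = -10)
N(r, E) = -10 + E + r (N(r, E) = (r + E) - 10 = (E + r) - 10 = -10 + E + r)
w(b, A) = A*b + A/(-1 + A) (w(b, A) = A*b + (0 + A)/(-1 + A) = A*b + A/(-1 + A))
w(-6, -2)*N(J(-4), 6) = (-2*(1 - 1*(-6) - 2*(-6))/(-1 - 2))*(-10 + 6 - 4) = -2*(1 + 6 + 12)/(-3)*(-8) = -2*(-⅓)*19*(-8) = (38/3)*(-8) = -304/3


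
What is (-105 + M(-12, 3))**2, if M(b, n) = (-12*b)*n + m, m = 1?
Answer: 107584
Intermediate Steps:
M(b, n) = 1 - 12*b*n (M(b, n) = (-12*b)*n + 1 = -12*b*n + 1 = 1 - 12*b*n)
(-105 + M(-12, 3))**2 = (-105 + (1 - 12*(-12)*3))**2 = (-105 + (1 + 432))**2 = (-105 + 433)**2 = 328**2 = 107584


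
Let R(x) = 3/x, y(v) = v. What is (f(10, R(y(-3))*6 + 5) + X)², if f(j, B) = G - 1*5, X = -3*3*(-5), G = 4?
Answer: 1936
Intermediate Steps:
X = 45 (X = -9*(-5) = -1*(-45) = 45)
f(j, B) = -1 (f(j, B) = 4 - 1*5 = 4 - 5 = -1)
(f(10, R(y(-3))*6 + 5) + X)² = (-1 + 45)² = 44² = 1936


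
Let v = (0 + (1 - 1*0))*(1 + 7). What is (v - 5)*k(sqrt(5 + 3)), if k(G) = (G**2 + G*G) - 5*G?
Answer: 48 - 30*sqrt(2) ≈ 5.5736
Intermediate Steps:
k(G) = -5*G + 2*G**2 (k(G) = (G**2 + G**2) - 5*G = 2*G**2 - 5*G = -5*G + 2*G**2)
v = 8 (v = (0 + (1 + 0))*8 = (0 + 1)*8 = 1*8 = 8)
(v - 5)*k(sqrt(5 + 3)) = (8 - 5)*(sqrt(5 + 3)*(-5 + 2*sqrt(5 + 3))) = 3*(sqrt(8)*(-5 + 2*sqrt(8))) = 3*((2*sqrt(2))*(-5 + 2*(2*sqrt(2)))) = 3*((2*sqrt(2))*(-5 + 4*sqrt(2))) = 3*(2*sqrt(2)*(-5 + 4*sqrt(2))) = 6*sqrt(2)*(-5 + 4*sqrt(2))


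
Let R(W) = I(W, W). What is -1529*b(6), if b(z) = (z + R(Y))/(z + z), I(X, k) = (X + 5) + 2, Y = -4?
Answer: -4587/4 ≈ -1146.8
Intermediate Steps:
I(X, k) = 7 + X (I(X, k) = (5 + X) + 2 = 7 + X)
R(W) = 7 + W
b(z) = (3 + z)/(2*z) (b(z) = (z + (7 - 4))/(z + z) = (z + 3)/((2*z)) = (3 + z)*(1/(2*z)) = (3 + z)/(2*z))
-1529*b(6) = -1529*(3 + 6)/(2*6) = -1529*9/(2*6) = -1529*¾ = -4587/4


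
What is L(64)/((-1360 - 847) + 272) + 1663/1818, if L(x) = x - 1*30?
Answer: 350677/390870 ≈ 0.89717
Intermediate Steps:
L(x) = -30 + x (L(x) = x - 30 = -30 + x)
L(64)/((-1360 - 847) + 272) + 1663/1818 = (-30 + 64)/((-1360 - 847) + 272) + 1663/1818 = 34/(-2207 + 272) + 1663*(1/1818) = 34/(-1935) + 1663/1818 = 34*(-1/1935) + 1663/1818 = -34/1935 + 1663/1818 = 350677/390870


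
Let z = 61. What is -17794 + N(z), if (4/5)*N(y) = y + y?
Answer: -35283/2 ≈ -17642.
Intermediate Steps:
N(y) = 5*y/2 (N(y) = 5*(y + y)/4 = 5*(2*y)/4 = 5*y/2)
-17794 + N(z) = -17794 + (5/2)*61 = -17794 + 305/2 = -35283/2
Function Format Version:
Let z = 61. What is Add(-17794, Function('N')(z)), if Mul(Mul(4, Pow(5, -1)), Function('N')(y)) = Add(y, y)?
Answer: Rational(-35283, 2) ≈ -17642.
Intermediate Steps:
Function('N')(y) = Mul(Rational(5, 2), y) (Function('N')(y) = Mul(Rational(5, 4), Add(y, y)) = Mul(Rational(5, 4), Mul(2, y)) = Mul(Rational(5, 2), y))
Add(-17794, Function('N')(z)) = Add(-17794, Mul(Rational(5, 2), 61)) = Add(-17794, Rational(305, 2)) = Rational(-35283, 2)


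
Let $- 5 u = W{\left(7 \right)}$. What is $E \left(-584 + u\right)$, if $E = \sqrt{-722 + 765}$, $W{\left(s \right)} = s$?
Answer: $- \frac{2927 \sqrt{43}}{5} \approx -3838.7$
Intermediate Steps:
$u = - \frac{7}{5}$ ($u = \left(- \frac{1}{5}\right) 7 = - \frac{7}{5} \approx -1.4$)
$E = \sqrt{43} \approx 6.5574$
$E \left(-584 + u\right) = \sqrt{43} \left(-584 - \frac{7}{5}\right) = \sqrt{43} \left(- \frac{2927}{5}\right) = - \frac{2927 \sqrt{43}}{5}$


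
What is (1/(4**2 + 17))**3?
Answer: 1/35937 ≈ 2.7826e-5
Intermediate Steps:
(1/(4**2 + 17))**3 = (1/(16 + 17))**3 = (1/33)**3 = 1/35937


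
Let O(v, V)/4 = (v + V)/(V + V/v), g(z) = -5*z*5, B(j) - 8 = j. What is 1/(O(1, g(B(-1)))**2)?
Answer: 30625/121104 ≈ 0.25288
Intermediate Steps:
B(j) = 8 + j
g(z) = -25*z
O(v, V) = 4*(V + v)/(V + V/v) (O(v, V) = 4*((v + V)/(V + V/v)) = 4*((V + v)/(V + V/v)) = 4*(V + v)/(V + V/v))
1/(O(1, g(B(-1)))**2) = 1/((4*1*(-25*(8 - 1) + 1)/(-25*(8 - 1)*(1 + 1)))**2) = 1/((4*1*(-25*7 + 1)/(-25*7*2))**2) = 1/((4*1*(1/2)*(-175 + 1)/(-175))**2) = 1/((4*1*(-1/175)*(1/2)*(-174))**2) = 1/((348/175)**2) = 1/(121104/30625) = 30625/121104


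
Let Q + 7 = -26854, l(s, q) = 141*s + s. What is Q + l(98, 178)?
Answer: -12945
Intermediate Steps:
l(s, q) = 142*s
Q = -26861 (Q = -7 - 26854 = -26861)
Q + l(98, 178) = -26861 + 142*98 = -26861 + 13916 = -12945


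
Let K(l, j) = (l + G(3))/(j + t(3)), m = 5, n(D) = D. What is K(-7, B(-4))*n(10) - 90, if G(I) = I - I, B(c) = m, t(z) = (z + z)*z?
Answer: -2140/23 ≈ -93.043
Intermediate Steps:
t(z) = 2*z² (t(z) = (2*z)*z = 2*z²)
B(c) = 5
G(I) = 0
K(l, j) = l/(18 + j) (K(l, j) = (l + 0)/(j + 2*3²) = l/(j + 2*9) = l/(j + 18) = l/(18 + j))
K(-7, B(-4))*n(10) - 90 = -7/(18 + 5)*10 - 90 = -7/23*10 - 90 = -70/23 - 90 = -2140/23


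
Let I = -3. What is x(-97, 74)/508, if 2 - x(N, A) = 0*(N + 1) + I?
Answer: 5/508 ≈ 0.0098425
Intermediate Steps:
x(N, A) = 5 (x(N, A) = 2 - (0*(N + 1) - 3) = 2 - (0*(1 + N) - 3) = 2 - (0 - 3) = 2 - 1*(-3) = 2 + 3 = 5)
x(-97, 74)/508 = 5/508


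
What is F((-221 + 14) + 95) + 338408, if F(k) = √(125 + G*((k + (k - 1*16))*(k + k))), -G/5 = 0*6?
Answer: 338408 + 5*√5 ≈ 3.3842e+5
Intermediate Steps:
G = 0 (G = -0*6 = -5*0 = 0)
F(k) = 5*√5 (F(k) = √(125 + 0*((k + (k - 1*16))*(k + k))) = √(125 + 0*((k + (k - 16))*(2*k))) = √(125 + 0*((k + (-16 + k))*(2*k))) = √(125 + 0*((-16 + 2*k)*(2*k))) = √(125 + 0*(2*k*(-16 + 2*k))) = √(125 + 0) = √125 = 5*√5)
F((-221 + 14) + 95) + 338408 = 5*√5 + 338408 = 338408 + 5*√5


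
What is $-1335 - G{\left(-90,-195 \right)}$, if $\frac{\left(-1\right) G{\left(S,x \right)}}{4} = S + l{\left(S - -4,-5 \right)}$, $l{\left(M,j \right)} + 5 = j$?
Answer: $-1735$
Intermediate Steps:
$l{\left(M,j \right)} = -5 + j$
$G{\left(S,x \right)} = 40 - 4 S$ ($G{\left(S,x \right)} = - 4 \left(S - 10\right) = - 4 \left(-10 + S\right) = 40 - 4 S$)
$-1335 - G{\left(-90,-195 \right)} = -1335 - \left(40 - -360\right) = -1335 - \left(40 + 360\right) = -1335 - 400 = -1735$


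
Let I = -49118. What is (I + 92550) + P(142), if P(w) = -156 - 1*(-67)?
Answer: 43343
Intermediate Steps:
P(w) = -89 (P(w) = -156 + 67 = -89)
(I + 92550) + P(142) = (-49118 + 92550) - 89 = 43432 - 89 = 43343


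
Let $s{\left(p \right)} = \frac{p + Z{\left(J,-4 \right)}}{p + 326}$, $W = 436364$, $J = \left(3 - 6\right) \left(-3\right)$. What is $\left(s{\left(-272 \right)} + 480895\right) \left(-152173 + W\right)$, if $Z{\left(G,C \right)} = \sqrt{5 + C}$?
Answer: $\frac{7379888655269}{54} \approx 1.3666 \cdot 10^{11}$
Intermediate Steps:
$J = 9$ ($J = \left(3 - 6\right) \left(-3\right) = \left(-3\right) \left(-3\right) = 9$)
$s{\left(p \right)} = \frac{1 + p}{326 + p}$ ($s{\left(p \right)} = \frac{p + \sqrt{5 - 4}}{p + 326} = \frac{p + \sqrt{1}}{326 + p} = \frac{p + 1}{326 + p} = \frac{1 + p}{326 + p}$)
$\left(s{\left(-272 \right)} + 480895\right) \left(-152173 + W\right) = \left(\frac{1 - 272}{326 - 272} + 480895\right) \left(-152173 + 436364\right) = \left(\frac{1}{54} \left(-271\right) + 480895\right) 284191 = \left(- \frac{271}{54} + 480895\right) 284191 = \frac{25968059}{54} \cdot 284191 = \frac{7379888655269}{54}$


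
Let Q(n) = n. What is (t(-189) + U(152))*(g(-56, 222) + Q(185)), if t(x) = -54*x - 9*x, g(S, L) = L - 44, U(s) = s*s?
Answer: 12708993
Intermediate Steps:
U(s) = s²
g(S, L) = -44 + L
t(x) = -63*x
(t(-189) + U(152))*(g(-56, 222) + Q(185)) = (-63*(-189) + 152²)*((-44 + 222) + 185) = (11907 + 23104)*(178 + 185) = 35011*363 = 12708993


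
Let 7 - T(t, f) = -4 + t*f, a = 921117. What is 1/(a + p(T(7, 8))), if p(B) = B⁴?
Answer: 1/5021742 ≈ 1.9913e-7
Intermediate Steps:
T(t, f) = 11 - f*t (T(t, f) = 7 - (-4 + t*f) = 7 - (-4 + f*t) = 7 + (4 - f*t) = 11 - f*t)
1/(a + p(T(7, 8))) = 1/(921117 + (11 - 1*8*7)⁴) = 1/(921117 + (11 - 56)⁴) = 1/(921117 + (-45)⁴) = 1/(921117 + 4100625) = 1/5021742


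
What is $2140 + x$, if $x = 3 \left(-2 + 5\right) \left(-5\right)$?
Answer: $2095$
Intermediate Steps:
$x = -45$ ($x = 3 \cdot 3 \left(-5\right) = 9 \left(-5\right) = -45$)
$2140 + x = 2140 - 45 = 2095$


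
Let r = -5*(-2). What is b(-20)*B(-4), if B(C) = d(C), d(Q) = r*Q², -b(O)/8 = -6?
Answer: 7680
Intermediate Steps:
r = 10
b(O) = 48 (b(O) = -8*(-6) = 48)
d(Q) = 10*Q²
B(C) = 10*C²
b(-20)*B(-4) = 48*(10*(-4)²) = 48*(10*16) = 48*160 = 7680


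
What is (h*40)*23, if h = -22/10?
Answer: -2024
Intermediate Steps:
h = -11/5 (h = -22*⅒ = -11/5 ≈ -2.2000)
(h*40)*23 = -11/5*40*23 = -88*23 = -2024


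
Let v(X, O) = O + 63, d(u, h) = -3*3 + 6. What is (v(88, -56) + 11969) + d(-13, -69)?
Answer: 11973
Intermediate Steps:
d(u, h) = -3 (d(u, h) = -9 + 6 = -3)
v(X, O) = 63 + O
(v(88, -56) + 11969) + d(-13, -69) = ((63 - 56) + 11969) - 3 = (7 + 11969) - 3 = 11976 - 3 = 11973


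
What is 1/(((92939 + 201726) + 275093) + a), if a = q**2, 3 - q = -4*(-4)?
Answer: 1/569927 ≈ 1.7546e-6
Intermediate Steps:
q = -13 (q = 3 - (-4)*(-4) = 3 - 1*16 = 3 - 16 = -13)
a = 169 (a = (-13)**2 = 169)
1/(((92939 + 201726) + 275093) + a) = 1/(((92939 + 201726) + 275093) + 169) = 1/((294665 + 275093) + 169) = 1/(569758 + 169) = 1/569927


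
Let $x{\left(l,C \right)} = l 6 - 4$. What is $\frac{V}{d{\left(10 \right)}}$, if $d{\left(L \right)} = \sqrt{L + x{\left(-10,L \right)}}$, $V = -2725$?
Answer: $\frac{2725 i \sqrt{6}}{18} \approx 370.83 i$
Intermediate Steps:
$x{\left(l,C \right)} = -4 + 6 l$ ($x{\left(l,C \right)} = 6 l - 4 = -4 + 6 l$)
$d{\left(L \right)} = \sqrt{-64 + L}$ ($d{\left(L \right)} = \sqrt{L + \left(-4 + 6 \left(-10\right)\right)} = \sqrt{L - 64} = \sqrt{-64 + L}$)
$\frac{V}{d{\left(10 \right)}} = - \frac{2725}{\sqrt{-64 + 10}} = - \frac{2725}{\sqrt{-54}} = - \frac{2725}{3 i \sqrt{6}} = - 2725 \left(- \frac{i \sqrt{6}}{18}\right) = \frac{2725 i \sqrt{6}}{18}$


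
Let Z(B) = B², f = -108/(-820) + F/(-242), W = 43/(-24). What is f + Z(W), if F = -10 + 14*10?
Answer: 40071037/14287680 ≈ 2.8046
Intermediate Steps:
F = 130 (F = -10 + 140 = 130)
W = -43/24 (W = 43*(-1/24) = -43/24 ≈ -1.7917)
f = -10058/24805 (f = -108/(-820) + 130/(-242) = -108*(-1/820) + 130*(-1/242) = 27/205 - 65/121 = -10058/24805 ≈ -0.40548)
f + Z(W) = -10058/24805 + (-43/24)² = -10058/24805 + 1849/576 = 40071037/14287680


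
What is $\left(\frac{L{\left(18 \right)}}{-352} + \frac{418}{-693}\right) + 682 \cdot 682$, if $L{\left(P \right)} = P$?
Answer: $\frac{5157287657}{11088} \approx 4.6512 \cdot 10^{5}$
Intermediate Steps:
$\left(\frac{L{\left(18 \right)}}{-352} + \frac{418}{-693}\right) + 682 \cdot 682 = \left(\frac{18}{-352} + \frac{418}{-693}\right) + 682 \cdot 682 = \left(18 \left(- \frac{1}{352}\right) + 418 \left(- \frac{1}{693}\right)\right) + 465124 = \left(- \frac{9}{176} - \frac{38}{63}\right) + 465124 = - \frac{7255}{11088} + 465124 = \frac{5157287657}{11088}$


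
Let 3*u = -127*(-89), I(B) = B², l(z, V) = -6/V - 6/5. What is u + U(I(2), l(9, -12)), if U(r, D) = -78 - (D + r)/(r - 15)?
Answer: 110699/30 ≈ 3690.0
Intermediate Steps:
l(z, V) = -6/5 - 6/V (l(z, V) = -6/V - 6*⅕ = -6/V - 6/5 = -6/5 - 6/V)
U(r, D) = -78 - (D + r)/(-15 + r)
u = 11303/3 (u = (-127*(-89))/3 = (⅓)*11303 = 11303/3 ≈ 3767.7)
u + U(I(2), l(9, -12)) = 11303/3 + (1170 - (-6/5 - 6/(-12)) - 79*2²)/(-15 + 2²) = 11303/3 + (1170 - (-6/5 - 6*(-1/12)) - 79*4)/(-15 + 4) = 11303/3 + (1170 - (-6/5 + ½) - 316)/(-11) = 11303/3 - (1170 - 1*(-7/10) - 316)/11 = 11303/3 - (1170 + 7/10 - 316)/11 = 11303/3 - 1/11*8547/10 = 11303/3 - 777/10 = 110699/30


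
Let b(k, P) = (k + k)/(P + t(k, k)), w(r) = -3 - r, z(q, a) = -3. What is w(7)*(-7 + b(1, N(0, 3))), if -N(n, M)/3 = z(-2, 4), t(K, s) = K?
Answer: 68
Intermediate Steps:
N(n, M) = 9 (N(n, M) = -3*(-3) = 9)
b(k, P) = 2*k/(P + k) (b(k, P) = (k + k)/(P + k) = (2*k)/(P + k) = 2*k/(P + k))
w(7)*(-7 + b(1, N(0, 3))) = (-3 - 1*7)*(-7 + 2*1/(9 + 1)) = (-3 - 7)*(-7 + 2*1/10) = -10*(-7 + 2*1*(⅒)) = -10*(-7 + ⅕) = -10*(-34/5) = 68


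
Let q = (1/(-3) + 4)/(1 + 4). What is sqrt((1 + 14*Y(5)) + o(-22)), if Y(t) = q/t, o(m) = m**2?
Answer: sqrt(109587)/15 ≈ 22.069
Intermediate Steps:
q = 11/15 (q = (-1/3 + 4)/5 = (11/3)*(1/5) = 11/15 ≈ 0.73333)
Y(t) = 11/(15*t)
sqrt((1 + 14*Y(5)) + o(-22)) = sqrt((1 + 14*((11/15)/5)) + (-22)**2) = sqrt((1 + 14*((11/15)*(1/5))) + 484) = sqrt((1 + 14*(11/75)) + 484) = sqrt((1 + 154/75) + 484) = sqrt(229/75 + 484) = sqrt(36529/75) = sqrt(109587)/15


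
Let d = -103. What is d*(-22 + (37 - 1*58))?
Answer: 4429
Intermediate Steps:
d*(-22 + (37 - 1*58)) = -103*(-22 + (37 - 1*58)) = -103*(-22 + (37 - 58)) = -103*(-22 - 21) = -103*(-43) = 4429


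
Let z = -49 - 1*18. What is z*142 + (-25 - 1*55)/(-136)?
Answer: -161728/17 ≈ -9513.4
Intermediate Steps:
z = -67 (z = -49 - 18 = -67)
z*142 + (-25 - 1*55)/(-136) = -67*142 + (-25 - 1*55)/(-136) = -9514 + (-25 - 55)*(-1/136) = -9514 - 80*(-1/136) = -9514 + 10/17 = -161728/17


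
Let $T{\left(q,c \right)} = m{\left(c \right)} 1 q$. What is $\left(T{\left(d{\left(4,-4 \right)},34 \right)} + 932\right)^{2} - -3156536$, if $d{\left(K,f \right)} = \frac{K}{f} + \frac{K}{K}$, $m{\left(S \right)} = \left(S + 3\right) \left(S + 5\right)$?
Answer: $4025160$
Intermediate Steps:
$m{\left(S \right)} = \left(3 + S\right) \left(5 + S\right)$
$d{\left(K,f \right)} = 1 + \frac{K}{f}$ ($d{\left(K,f \right)} = \frac{K}{f} + 1 = 1 + \frac{K}{f}$)
$T{\left(q,c \right)} = q \left(15 + c^{2} + 8 c\right)$ ($T{\left(q,c \right)} = \left(15 + c^{2} + 8 c\right) 1 q = \left(15 + c^{2} + 8 c\right) q = q \left(15 + c^{2} + 8 c\right)$)
$\left(T{\left(d{\left(4,-4 \right)},34 \right)} + 932\right)^{2} - -3156536 = \left(\frac{4 - 4}{-4} \left(15 + 34^{2} + 8 \cdot 34\right) + 932\right)^{2} - -3156536 = \left(\left(- \frac{1}{4}\right) 0 \left(15 + 1156 + 272\right) + 932\right)^{2} + 3156536 = \left(0 \cdot 1443 + 932\right)^{2} + 3156536 = \left(0 + 932\right)^{2} + 3156536 = 932^{2} + 3156536 = 868624 + 3156536 = 4025160$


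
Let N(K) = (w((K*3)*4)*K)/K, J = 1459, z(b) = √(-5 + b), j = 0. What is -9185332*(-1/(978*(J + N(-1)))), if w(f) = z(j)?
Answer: 3350349847/520463727 - 2296333*I*√5/520463727 ≈ 6.4372 - 0.0098657*I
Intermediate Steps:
w(f) = I*√5 (w(f) = √(-5 + 0) = √(-5) = I*√5)
N(K) = I*√5 (N(K) = ((I*√5)*K)/K = (I*K*√5)/K = I*√5)
-9185332*(-1/(978*(J + N(-1)))) = -9185332*(-1/(978*(1459 + I*√5))) = -9185332/(-1426902 - 978*I*√5)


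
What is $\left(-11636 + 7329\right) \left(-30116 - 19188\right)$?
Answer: $212352328$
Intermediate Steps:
$\left(-11636 + 7329\right) \left(-30116 - 19188\right) = \left(-4307\right) \left(-49304\right) = 212352328$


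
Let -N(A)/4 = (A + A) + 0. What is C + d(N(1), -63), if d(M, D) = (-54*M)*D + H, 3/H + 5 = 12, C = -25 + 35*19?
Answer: -186029/7 ≈ -26576.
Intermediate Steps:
C = 640 (C = -25 + 665 = 640)
H = 3/7 (H = 3/(-5 + 12) = 3/7 ≈ 0.42857)
N(A) = -8*A (N(A) = -4*((A + A) + 0) = -4*(2*A + 0) = -8*A)
d(M, D) = 3/7 - 54*D*M (d(M, D) = (-54*M)*D + 3/7 = -54*D*M + 3/7 = 3/7 - 54*D*M)
C + d(N(1), -63) = 640 + (3/7 - 54*(-63)*(-8*1)) = 640 + (3/7 - 54*(-63)*(-8)) = 640 + (3/7 - 27216) = 640 - 190509/7 = -186029/7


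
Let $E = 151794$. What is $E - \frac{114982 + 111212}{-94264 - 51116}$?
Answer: $\frac{3678006319}{24230} \approx 1.518 \cdot 10^{5}$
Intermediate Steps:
$E - \frac{114982 + 111212}{-94264 - 51116} = 151794 - \frac{114982 + 111212}{-94264 - 51116} = 151794 - \frac{226194}{-145380} = 151794 - 226194 \left(- \frac{1}{145380}\right) = 151794 - - \frac{37699}{24230} = 151794 + \frac{37699}{24230} = \frac{3678006319}{24230}$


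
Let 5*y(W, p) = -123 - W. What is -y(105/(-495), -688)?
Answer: 4052/165 ≈ 24.558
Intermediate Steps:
y(W, p) = -123/5 - W/5 (y(W, p) = (-123 - W)/5 = -123/5 - W/5)
-y(105/(-495), -688) = -(-123/5 - 21/(-495)) = -(-123/5 - 21*(-1)/495) = -(-123/5 - ⅕*(-7/33)) = -(-123/5 + 7/165) = -1*(-4052/165) = 4052/165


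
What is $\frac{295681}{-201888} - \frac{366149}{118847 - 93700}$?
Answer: $- \frac{81356579419}{5076877536} \approx -16.025$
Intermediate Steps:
$\frac{295681}{-201888} - \frac{366149}{118847 - 93700} = 295681 \left(- \frac{1}{201888}\right) - \frac{366149}{25147} = - \frac{295681}{201888} - \frac{366149}{25147} = - \frac{81356579419}{5076877536}$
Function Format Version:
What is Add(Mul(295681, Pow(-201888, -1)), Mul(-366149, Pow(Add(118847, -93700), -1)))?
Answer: Rational(-81356579419, 5076877536) ≈ -16.025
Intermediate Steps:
Add(Mul(295681, Pow(-201888, -1)), Mul(-366149, Pow(Add(118847, -93700), -1))) = Add(Mul(295681, Rational(-1, 201888)), Mul(-366149, Pow(25147, -1))) = Add(Rational(-295681, 201888), Mul(-366149, Rational(1, 25147))) = Add(Rational(-295681, 201888), Rational(-366149, 25147)) = Rational(-81356579419, 5076877536)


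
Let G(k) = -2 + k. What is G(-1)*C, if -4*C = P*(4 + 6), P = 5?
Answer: 75/2 ≈ 37.500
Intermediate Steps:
C = -25/2 (C = -5*(4 + 6)/4 = -5*10/4 = -1/4*50 = -25/2 ≈ -12.500)
G(-1)*C = (-2 - 1)*(-25/2) = -3*(-25/2) = 75/2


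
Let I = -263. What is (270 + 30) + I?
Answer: 37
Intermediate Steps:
(270 + 30) + I = (270 + 30) - 263 = 300 - 263 = 37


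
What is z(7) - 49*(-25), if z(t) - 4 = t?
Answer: 1236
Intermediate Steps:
z(t) = 4 + t
z(7) - 49*(-25) = (4 + 7) - 49*(-25) = 11 + 1225 = 1236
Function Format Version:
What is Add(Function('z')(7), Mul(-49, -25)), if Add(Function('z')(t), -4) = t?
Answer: 1236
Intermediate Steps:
Function('z')(t) = Add(4, t)
Add(Function('z')(7), Mul(-49, -25)) = Add(Add(4, 7), Mul(-49, -25)) = Add(11, 1225) = 1236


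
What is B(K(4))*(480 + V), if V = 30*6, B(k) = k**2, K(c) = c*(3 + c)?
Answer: 517440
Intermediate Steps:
V = 180
B(K(4))*(480 + V) = (4*(3 + 4))**2*(480 + 180) = (4*7)**2*660 = 28**2*660 = 784*660 = 517440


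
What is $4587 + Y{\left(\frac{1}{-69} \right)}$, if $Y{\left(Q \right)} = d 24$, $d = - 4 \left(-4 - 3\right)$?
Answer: $5259$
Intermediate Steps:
$d = 28$ ($d = \left(-4\right) \left(-7\right) = 28$)
$Y{\left(Q \right)} = 672$ ($Y{\left(Q \right)} = 28 \cdot 24 = 672$)
$4587 + Y{\left(\frac{1}{-69} \right)} = 4587 + 672 = 5259$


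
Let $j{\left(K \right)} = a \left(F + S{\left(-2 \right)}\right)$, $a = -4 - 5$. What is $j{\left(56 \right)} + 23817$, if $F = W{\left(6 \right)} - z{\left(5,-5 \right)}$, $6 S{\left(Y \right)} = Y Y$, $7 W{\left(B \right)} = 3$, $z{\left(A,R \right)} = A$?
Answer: $\frac{166965}{7} \approx 23852.0$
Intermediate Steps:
$a = -9$
$W{\left(B \right)} = \frac{3}{7}$ ($W{\left(B \right)} = \frac{1}{7} \cdot 3 = \frac{3}{7}$)
$S{\left(Y \right)} = \frac{Y^{2}}{6}$ ($S{\left(Y \right)} = \frac{Y Y}{6} = \frac{Y^{2}}{6}$)
$F = - \frac{32}{7}$ ($F = \frac{3}{7} - 5 = - \frac{32}{7} \approx -4.5714$)
$j{\left(K \right)} = \frac{246}{7}$ ($j{\left(K \right)} = - 9 \left(- \frac{32}{7} + \frac{\left(-2\right)^{2}}{6}\right) = - 9 \left(- \frac{32}{7} + \frac{1}{6} \cdot 4\right) = - 9 \left(- \frac{32}{7} + \frac{2}{3}\right) = \left(-9\right) \left(- \frac{82}{21}\right) = \frac{246}{7}$)
$j{\left(56 \right)} + 23817 = \frac{246}{7} + 23817 = \frac{166965}{7}$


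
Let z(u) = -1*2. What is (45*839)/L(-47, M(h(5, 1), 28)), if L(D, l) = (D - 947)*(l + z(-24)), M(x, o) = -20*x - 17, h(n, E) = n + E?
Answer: 37755/138166 ≈ 0.27326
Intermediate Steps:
z(u) = -2
h(n, E) = E + n
M(x, o) = -17 - 20*x
L(D, l) = (-947 + D)*(-2 + l) (L(D, l) = (D - 947)*(l - 2) = (-947 + D)*(-2 + l))
(45*839)/L(-47, M(h(5, 1), 28)) = (45*839)/(1894 - 947*(-17 - 20*(1 + 5)) - 2*(-47) - 47*(-17 - 20*(1 + 5))) = 37755/(1894 - 947*(-17 - 20*6) + 94 - 47*(-17 - 20*6)) = 37755/(1894 - 947*(-17 - 120) + 94 - 47*(-17 - 120)) = 37755/(1894 - 947*(-137) + 94 - 47*(-137)) = 37755/(1894 + 129739 + 94 + 6439) = 37755/138166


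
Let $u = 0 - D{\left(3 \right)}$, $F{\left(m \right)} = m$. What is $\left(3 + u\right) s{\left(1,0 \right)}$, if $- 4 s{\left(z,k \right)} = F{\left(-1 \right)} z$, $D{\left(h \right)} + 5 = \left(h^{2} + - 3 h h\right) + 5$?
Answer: $\frac{21}{4} \approx 5.25$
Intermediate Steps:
$D{\left(h \right)} = - 2 h^{2}$ ($D{\left(h \right)} = -5 + \left(\left(h^{2} + - 3 h h\right) + 5\right) = -5 + \left(\left(h^{2} - 3 h^{2}\right) + 5\right) = -5 - \left(-5 + 2 h^{2}\right) = - 2 h^{2}$)
$s{\left(z,k \right)} = \frac{z}{4}$ ($s{\left(z,k \right)} = - \frac{\left(-1\right) z}{4} = \frac{z}{4}$)
$u = 18$ ($u = 0 - - 2 \cdot 3^{2} = 0 - \left(-2\right) 9 = 0 - -18 = 0 + 18 = 18$)
$\left(3 + u\right) s{\left(1,0 \right)} = \left(3 + 18\right) \frac{1}{4} \cdot 1 = 21 \cdot \frac{1}{4} = \frac{21}{4}$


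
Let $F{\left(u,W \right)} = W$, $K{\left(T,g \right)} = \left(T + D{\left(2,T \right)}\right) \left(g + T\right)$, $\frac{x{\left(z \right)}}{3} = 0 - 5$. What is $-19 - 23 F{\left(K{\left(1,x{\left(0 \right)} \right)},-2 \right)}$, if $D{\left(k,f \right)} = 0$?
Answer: $27$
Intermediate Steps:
$x{\left(z \right)} = -15$ ($x{\left(z \right)} = 3 \left(0 - 5\right) = 3 \left(-5\right) = -15$)
$K{\left(T,g \right)} = T \left(T + g\right)$ ($K{\left(T,g \right)} = \left(T + 0\right) \left(g + T\right) = T \left(T + g\right)$)
$-19 - 23 F{\left(K{\left(1,x{\left(0 \right)} \right)},-2 \right)} = -19 - -46 = -19 + 46 = 27$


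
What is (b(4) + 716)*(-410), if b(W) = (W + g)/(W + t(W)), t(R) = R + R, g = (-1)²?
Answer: -1762385/6 ≈ -2.9373e+5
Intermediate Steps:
g = 1
t(R) = 2*R
b(W) = (1 + W)/(3*W) (b(W) = (W + 1)/(W + 2*W) = (1 + W)/((3*W)) = (1 + W)*(1/(3*W)) = (1 + W)/(3*W))
(b(4) + 716)*(-410) = ((⅓)*(1 + 4)/4 + 716)*(-410) = ((⅓)*(¼)*5 + 716)*(-410) = (5/12 + 716)*(-410) = (8597/12)*(-410) = -1762385/6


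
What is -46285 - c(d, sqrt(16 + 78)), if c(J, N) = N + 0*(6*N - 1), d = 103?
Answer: -46285 - sqrt(94) ≈ -46295.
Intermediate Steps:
c(J, N) = N (c(J, N) = N + 0*(-1 + 6*N) = N + 0 = N)
-46285 - c(d, sqrt(16 + 78)) = -46285 - sqrt(16 + 78) = -46285 - sqrt(94)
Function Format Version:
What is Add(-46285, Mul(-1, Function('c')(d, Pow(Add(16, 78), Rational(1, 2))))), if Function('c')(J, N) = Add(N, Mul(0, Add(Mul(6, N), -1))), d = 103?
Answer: Add(-46285, Mul(-1, Pow(94, Rational(1, 2)))) ≈ -46295.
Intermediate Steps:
Function('c')(J, N) = N (Function('c')(J, N) = Add(N, Mul(0, Add(-1, Mul(6, N)))) = Add(N, 0) = N)
Add(-46285, Mul(-1, Function('c')(d, Pow(Add(16, 78), Rational(1, 2))))) = Add(-46285, Mul(-1, Pow(Add(16, 78), Rational(1, 2)))) = Add(-46285, Mul(-1, Pow(94, Rational(1, 2))))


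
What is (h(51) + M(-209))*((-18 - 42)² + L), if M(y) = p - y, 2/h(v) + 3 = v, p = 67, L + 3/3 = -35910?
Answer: -214060375/24 ≈ -8.9192e+6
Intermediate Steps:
L = -35911 (L = -1 - 35910 = -35911)
h(v) = 2/(-3 + v)
M(y) = 67 - y
(h(51) + M(-209))*((-18 - 42)² + L) = (2/(-3 + 51) + (67 - 1*(-209)))*((-18 - 42)² - 35911) = (2/48 + (67 + 209))*((-60)² - 35911) = (2*(1/48) + 276)*(3600 - 35911) = (1/24 + 276)*(-32311) = (6625/24)*(-32311) = -214060375/24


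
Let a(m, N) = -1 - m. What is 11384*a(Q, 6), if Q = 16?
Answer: -193528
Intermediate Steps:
11384*a(Q, 6) = 11384*(-1 - 1*16) = 11384*(-1 - 16) = 11384*(-17) = -193528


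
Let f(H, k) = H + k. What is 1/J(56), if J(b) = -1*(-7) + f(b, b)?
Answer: 1/119 ≈ 0.0084034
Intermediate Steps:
J(b) = 7 + 2*b (J(b) = -1*(-7) + (b + b) = 7 + 2*b)
1/J(56) = 1/(7 + 2*56) = 1/(7 + 112) = 1/119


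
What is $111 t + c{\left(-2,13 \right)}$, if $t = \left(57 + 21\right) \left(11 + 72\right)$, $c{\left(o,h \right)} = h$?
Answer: $718627$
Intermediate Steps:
$t = 6474$ ($t = 78 \cdot 83 = 6474$)
$111 t + c{\left(-2,13 \right)} = 111 \cdot 6474 + 13 = 718614 + 13 = 718627$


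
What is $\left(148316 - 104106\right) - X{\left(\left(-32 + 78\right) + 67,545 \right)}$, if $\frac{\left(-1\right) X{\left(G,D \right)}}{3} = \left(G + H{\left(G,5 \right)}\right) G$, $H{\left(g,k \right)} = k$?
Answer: $84212$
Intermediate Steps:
$X{\left(G,D \right)} = - 3 G \left(5 + G\right)$ ($X{\left(G,D \right)} = - 3 \left(G + 5\right) G = - 3 \left(5 + G\right) G = - 3 G \left(5 + G\right)$)
$\left(148316 - 104106\right) - X{\left(\left(-32 + 78\right) + 67,545 \right)} = \left(148316 - 104106\right) - - 3 \left(\left(-32 + 78\right) + 67\right) \left(5 + \left(\left(-32 + 78\right) + 67\right)\right) = 44210 - - 3 \left(46 + 67\right) \left(5 + \left(46 + 67\right)\right) = 44210 - \left(-3\right) 113 \left(5 + 113\right) = 44210 - \left(-3\right) 113 \cdot 118 = 44210 - -40002 = 44210 + 40002 = 84212$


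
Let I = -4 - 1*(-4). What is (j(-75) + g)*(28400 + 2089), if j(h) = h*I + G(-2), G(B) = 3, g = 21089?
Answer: 643073988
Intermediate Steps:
I = 0 (I = -4 + 4 = 0)
j(h) = 3 (j(h) = h*0 + 3 = 0 + 3 = 3)
(j(-75) + g)*(28400 + 2089) = (3 + 21089)*(28400 + 2089) = 21092*30489 = 643073988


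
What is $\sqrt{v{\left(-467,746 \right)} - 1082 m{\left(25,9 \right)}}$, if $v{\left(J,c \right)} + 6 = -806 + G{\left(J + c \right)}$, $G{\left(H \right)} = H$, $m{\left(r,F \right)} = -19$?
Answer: $15 \sqrt{89} \approx 141.51$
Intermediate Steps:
$v{\left(J,c \right)} = -812 + J + c$ ($v{\left(J,c \right)} = -6 - \left(806 - J - c\right) = -6 + \left(-806 + J + c\right) = -812 + J + c$)
$\sqrt{v{\left(-467,746 \right)} - 1082 m{\left(25,9 \right)}} = \sqrt{\left(-812 - 467 + 746\right) - -20558} = \sqrt{-533 + 20558} = \sqrt{20025} = 15 \sqrt{89}$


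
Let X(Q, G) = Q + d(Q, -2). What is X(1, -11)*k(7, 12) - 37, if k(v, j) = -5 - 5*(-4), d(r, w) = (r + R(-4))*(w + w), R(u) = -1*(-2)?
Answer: -202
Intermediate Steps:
R(u) = 2
d(r, w) = 2*w*(2 + r) (d(r, w) = (r + 2)*(w + w) = (2 + r)*(2*w) = 2*w*(2 + r))
k(v, j) = 15 (k(v, j) = -5 + 20 = 15)
X(Q, G) = -8 - 3*Q (X(Q, G) = Q + 2*(-2)*(2 + Q) = Q + (-8 - 4*Q) = -8 - 3*Q)
X(1, -11)*k(7, 12) - 37 = (-8 - 3*1)*15 - 37 = (-8 - 3)*15 - 37 = -11*15 - 37 = -165 - 37 = -202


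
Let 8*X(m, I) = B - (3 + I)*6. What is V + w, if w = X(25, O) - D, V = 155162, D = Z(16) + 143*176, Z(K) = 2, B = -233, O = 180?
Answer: 1038605/8 ≈ 1.2983e+5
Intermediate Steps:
D = 25170 (D = 2 + 143*176 = 2 + 25168 = 25170)
X(m, I) = -251/8 - 3*I/4 (X(m, I) = (-233 - (3 + I)*6)/8 = (-233 - (18 + 6*I))/8 = (-233 + (-18 - 6*I))/8 = (-251 - 6*I)/8 = -251/8 - 3*I/4)
w = -202691/8 (w = (-251/8 - ¾*180) - 1*25170 = (-251/8 - 135) - 25170 = -1331/8 - 25170 = -202691/8 ≈ -25336.)
V + w = 155162 - 202691/8 = 1038605/8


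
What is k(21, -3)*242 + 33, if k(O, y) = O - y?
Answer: 5841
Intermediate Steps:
k(21, -3)*242 + 33 = (21 - 1*(-3))*242 + 33 = (21 + 3)*242 + 33 = 24*242 + 33 = 5808 + 33 = 5841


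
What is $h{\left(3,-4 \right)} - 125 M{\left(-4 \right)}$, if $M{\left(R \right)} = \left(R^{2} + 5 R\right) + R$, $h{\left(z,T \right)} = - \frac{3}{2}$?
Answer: $\frac{1997}{2} \approx 998.5$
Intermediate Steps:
$h{\left(z,T \right)} = - \frac{3}{2}$ ($h{\left(z,T \right)} = \left(-3\right) \frac{1}{2} = - \frac{3}{2}$)
$M{\left(R \right)} = R^{2} + 6 R$
$h{\left(3,-4 \right)} - 125 M{\left(-4 \right)} = - \frac{3}{2} - 125 \left(- 4 \left(6 - 4\right)\right) = - \frac{3}{2} - 125 \left(\left(-4\right) 2\right) = - \frac{3}{2} - -1000 = - \frac{3}{2} + 1000 = \frac{1997}{2}$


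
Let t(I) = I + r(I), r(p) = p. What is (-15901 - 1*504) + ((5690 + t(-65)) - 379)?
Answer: -11224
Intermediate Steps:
t(I) = 2*I (t(I) = I + I = 2*I)
(-15901 - 1*504) + ((5690 + t(-65)) - 379) = (-15901 - 1*504) + ((5690 + 2*(-65)) - 379) = (-15901 - 504) + ((5690 - 130) - 379) = -16405 + (5560 - 379) = -16405 + 5181 = -11224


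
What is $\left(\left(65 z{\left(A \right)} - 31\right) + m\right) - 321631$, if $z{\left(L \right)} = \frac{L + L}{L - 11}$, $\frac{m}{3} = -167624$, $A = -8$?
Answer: $- \frac{15665106}{19} \approx -8.2448 \cdot 10^{5}$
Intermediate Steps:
$m = -502872$ ($m = 3 \left(-167624\right) = -502872$)
$z{\left(L \right)} = \frac{2 L}{-11 + L}$
$\left(\left(65 z{\left(A \right)} - 31\right) + m\right) - 321631 = \left(\left(65 \cdot 2 \left(-8\right) \frac{1}{-11 - 8} - 31\right) - 502872\right) - 321631 = \left(\left(65 \cdot 2 \left(-8\right) \frac{1}{-19} - 31\right) - 502872\right) - 321631 = \left(\left(65 \cdot 2 \left(-8\right) \left(- \frac{1}{19}\right) - 31\right) - 502872\right) - 321631 = \left(\left(65 \cdot \frac{16}{19} - 31\right) - 502872\right) - 321631 = \left(\left(\frac{1040}{19} - 31\right) - 502872\right) - 321631 = \left(\frac{451}{19} - 502872\right) - 321631 = - \frac{9554117}{19} - 321631 = - \frac{15665106}{19}$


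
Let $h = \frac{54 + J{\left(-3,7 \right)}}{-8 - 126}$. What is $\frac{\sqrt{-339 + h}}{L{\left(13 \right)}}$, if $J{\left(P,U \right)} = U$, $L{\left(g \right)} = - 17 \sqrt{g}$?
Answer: $- \frac{i \sqrt{468866}}{2278} \approx - 0.30059 i$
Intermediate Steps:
$h = - \frac{61}{134}$ ($h = \frac{54 + 7}{-8 - 126} = \frac{61}{-134} = 61 \left(- \frac{1}{134}\right) = - \frac{61}{134} \approx -0.45522$)
$\frac{\sqrt{-339 + h}}{L{\left(13 \right)}} = \frac{\sqrt{-339 - \frac{61}{134}}}{\left(-17\right) \sqrt{13}} = \sqrt{- \frac{45487}{134}} \left(- \frac{\sqrt{13}}{221}\right) = \frac{i \sqrt{6095258}}{134} \left(- \frac{\sqrt{13}}{221}\right) = - \frac{i \sqrt{468866}}{2278}$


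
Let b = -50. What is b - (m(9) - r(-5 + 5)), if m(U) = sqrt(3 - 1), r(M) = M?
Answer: -50 - sqrt(2) ≈ -51.414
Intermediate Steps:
m(U) = sqrt(2)
b - (m(9) - r(-5 + 5)) = -50 - (sqrt(2) - (-5 + 5)) = -50 - (sqrt(2) - 1*0) = -50 - (sqrt(2) + 0) = -50 - sqrt(2)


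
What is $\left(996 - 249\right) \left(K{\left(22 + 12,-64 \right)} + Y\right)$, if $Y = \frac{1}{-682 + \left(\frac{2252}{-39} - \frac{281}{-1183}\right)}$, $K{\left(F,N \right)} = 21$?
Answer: $\frac{41167990206}{2624507} \approx 15686.0$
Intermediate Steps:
$Y = - \frac{3549}{2624507}$ ($Y = \frac{1}{-682 + \left(2252 \left(- \frac{1}{39}\right) - - \frac{281}{1183}\right)} = \frac{1}{-682 + \left(- \frac{2252}{39} + \frac{281}{1183}\right)} = \frac{1}{-682 - \frac{204089}{3549}} = \frac{1}{- \frac{2624507}{3549}} = - \frac{3549}{2624507} \approx -0.0013523$)
$\left(996 - 249\right) \left(K{\left(22 + 12,-64 \right)} + Y\right) = \left(996 - 249\right) \left(21 - \frac{3549}{2624507}\right) = 747 \cdot \frac{55111098}{2624507} = \frac{41167990206}{2624507}$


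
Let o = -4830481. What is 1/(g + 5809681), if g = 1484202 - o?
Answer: 1/12124364 ≈ 8.2479e-8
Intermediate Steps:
g = 6314683 (g = 1484202 - 1*(-4830481) = 1484202 + 4830481 = 6314683)
1/(g + 5809681) = 1/(6314683 + 5809681) = 1/12124364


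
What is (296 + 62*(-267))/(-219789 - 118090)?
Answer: 16258/337879 ≈ 0.048118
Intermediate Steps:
(296 + 62*(-267))/(-219789 - 118090) = (296 - 16554)/(-337879) = -16258*(-1/337879) = 16258/337879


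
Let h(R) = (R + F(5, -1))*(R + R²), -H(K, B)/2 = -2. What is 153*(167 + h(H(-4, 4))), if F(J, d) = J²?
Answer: 114291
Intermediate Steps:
H(K, B) = 4 (H(K, B) = -2*(-2) = 4)
h(R) = (25 + R)*(R + R²) (h(R) = (R + 5²)*(R + R²) = (R + 25)*(R + R²) = (25 + R)*(R + R²))
153*(167 + h(H(-4, 4))) = 153*(167 + 4*(25 + 4² + 26*4)) = 153*(167 + 4*(25 + 16 + 104)) = 153*(167 + 4*145) = 153*(167 + 580) = 153*747 = 114291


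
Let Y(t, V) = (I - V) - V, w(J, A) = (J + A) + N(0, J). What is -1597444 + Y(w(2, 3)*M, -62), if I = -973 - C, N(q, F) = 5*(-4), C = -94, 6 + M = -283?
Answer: -1598199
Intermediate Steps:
M = -289 (M = -6 - 283 = -289)
N(q, F) = -20
I = -879 (I = -973 - 1*(-94) = -973 + 94 = -879)
w(J, A) = -20 + A + J (w(J, A) = (J + A) - 20 = (A + J) - 20 = -20 + A + J)
Y(t, V) = -879 - 2*V (Y(t, V) = (-879 - V) - V = -879 - 2*V)
-1597444 + Y(w(2, 3)*M, -62) = -1597444 + (-879 - 2*(-62)) = -1597444 + (-879 + 124) = -1597444 - 755 = -1598199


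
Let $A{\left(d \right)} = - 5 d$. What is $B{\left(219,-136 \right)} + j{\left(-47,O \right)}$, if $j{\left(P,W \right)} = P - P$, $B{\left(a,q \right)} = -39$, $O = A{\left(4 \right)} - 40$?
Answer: $-39$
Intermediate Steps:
$O = -60$ ($O = \left(-5\right) 4 - 40 = -20 - 40 = -60$)
$j{\left(P,W \right)} = 0$
$B{\left(219,-136 \right)} + j{\left(-47,O \right)} = -39 + 0 = -39$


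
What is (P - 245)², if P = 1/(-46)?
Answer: 127035441/2116 ≈ 60036.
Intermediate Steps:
P = -1/46 ≈ -0.021739
(P - 245)² = (-1/46 - 245)² = (-11271/46)² = 127035441/2116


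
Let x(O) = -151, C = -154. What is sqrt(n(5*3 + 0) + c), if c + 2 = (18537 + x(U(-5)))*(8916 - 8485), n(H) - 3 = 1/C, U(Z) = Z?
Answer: sqrt(187934287618)/154 ≈ 2815.0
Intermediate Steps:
n(H) = 461/154 (n(H) = 3 + 1/(-154) = 3 - 1/154 = 461/154)
c = 7924364 (c = -2 + (18537 - 151)*(8916 - 8485) = -2 + 18386*431 = -2 + 7924366 = 7924364)
sqrt(n(5*3 + 0) + c) = sqrt(461/154 + 7924364) = sqrt(1220352517/154) = sqrt(187934287618)/154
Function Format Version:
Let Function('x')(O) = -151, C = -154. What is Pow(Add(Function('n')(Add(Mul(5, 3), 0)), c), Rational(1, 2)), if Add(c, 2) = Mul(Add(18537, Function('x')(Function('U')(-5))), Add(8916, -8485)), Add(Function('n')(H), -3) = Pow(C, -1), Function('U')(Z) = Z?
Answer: Mul(Rational(1, 154), Pow(187934287618, Rational(1, 2))) ≈ 2815.0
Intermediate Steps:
Function('n')(H) = Rational(461, 154) (Function('n')(H) = Add(3, Pow(-154, -1)) = Add(3, Rational(-1, 154)) = Rational(461, 154))
c = 7924364 (c = Add(-2, Mul(Add(18537, -151), Add(8916, -8485))) = Add(-2, Mul(18386, 431)) = Add(-2, 7924366) = 7924364)
Pow(Add(Function('n')(Add(Mul(5, 3), 0)), c), Rational(1, 2)) = Pow(Add(Rational(461, 154), 7924364), Rational(1, 2)) = Pow(Rational(1220352517, 154), Rational(1, 2)) = Mul(Rational(1, 154), Pow(187934287618, Rational(1, 2)))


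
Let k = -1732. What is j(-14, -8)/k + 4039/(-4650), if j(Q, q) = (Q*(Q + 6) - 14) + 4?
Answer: -933731/1006725 ≈ -0.92749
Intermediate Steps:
j(Q, q) = -10 + Q*(6 + Q) (j(Q, q) = (Q*(6 + Q) - 14) + 4 = (-14 + Q*(6 + Q)) + 4 = -10 + Q*(6 + Q))
j(-14, -8)/k + 4039/(-4650) = (-10 + (-14)**2 + 6*(-14))/(-1732) + 4039/(-4650) = (-10 + 196 - 84)*(-1/1732) + 4039*(-1/4650) = 102*(-1/1732) - 4039/4650 = -51/866 - 4039/4650 = -933731/1006725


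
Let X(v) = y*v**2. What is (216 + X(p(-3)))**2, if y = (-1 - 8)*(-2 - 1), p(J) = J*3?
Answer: 5774409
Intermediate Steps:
p(J) = 3*J
y = 27 (y = -9*(-3) = 27)
X(v) = 27*v**2
(216 + X(p(-3)))**2 = (216 + 27*(3*(-3))**2)**2 = (216 + 27*(-9)**2)**2 = (216 + 27*81)**2 = (216 + 2187)**2 = 2403**2 = 5774409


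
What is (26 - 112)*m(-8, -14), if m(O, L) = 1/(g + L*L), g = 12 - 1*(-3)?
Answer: -86/211 ≈ -0.40758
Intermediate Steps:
g = 15 (g = 12 + 3 = 15)
m(O, L) = 1/(15 + L**2) (m(O, L) = 1/(15 + L*L) = 1/(15 + L**2))
(26 - 112)*m(-8, -14) = (26 - 112)/(15 + (-14)**2) = -86/(15 + 196) = -86/211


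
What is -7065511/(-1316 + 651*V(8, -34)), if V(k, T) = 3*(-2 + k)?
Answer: -7065511/10402 ≈ -679.25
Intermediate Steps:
V(k, T) = -6 + 3*k
-7065511/(-1316 + 651*V(8, -34)) = -7065511/(-1316 + 651*(-6 + 3*8)) = -7065511/(-1316 + 651*(-6 + 24)) = -7065511/(-1316 + 651*18) = -7065511/(-1316 + 11718) = -7065511/10402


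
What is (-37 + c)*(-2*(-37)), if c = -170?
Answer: -15318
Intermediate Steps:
(-37 + c)*(-2*(-37)) = (-37 - 170)*(-2*(-37)) = -207*74 = -15318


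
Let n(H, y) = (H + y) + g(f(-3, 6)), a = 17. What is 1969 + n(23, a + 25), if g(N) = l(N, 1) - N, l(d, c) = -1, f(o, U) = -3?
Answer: 2036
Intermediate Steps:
g(N) = -1 - N
n(H, y) = 2 + H + y (n(H, y) = (H + y) + (-1 - 1*(-3)) = (H + y) + (-1 + 3) = (H + y) + 2 = 2 + H + y)
1969 + n(23, a + 25) = 1969 + (2 + 23 + (17 + 25)) = 1969 + (2 + 23 + 42) = 1969 + 67 = 2036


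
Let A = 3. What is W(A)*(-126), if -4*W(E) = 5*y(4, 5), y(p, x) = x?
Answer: 1575/2 ≈ 787.50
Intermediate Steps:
W(E) = -25/4 (W(E) = -5*5/4 = -¼*25 = -25/4)
W(A)*(-126) = -25/4*(-126) = 1575/2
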